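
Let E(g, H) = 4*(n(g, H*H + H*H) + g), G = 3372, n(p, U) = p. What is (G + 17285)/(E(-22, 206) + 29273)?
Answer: 20657/29097 ≈ 0.70994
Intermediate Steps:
E(g, H) = 8*g (E(g, H) = 4*(g + g) = 4*(2*g) = 8*g)
(G + 17285)/(E(-22, 206) + 29273) = (3372 + 17285)/(8*(-22) + 29273) = 20657/(-176 + 29273) = 20657/29097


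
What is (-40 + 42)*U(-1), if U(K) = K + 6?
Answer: 10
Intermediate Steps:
U(K) = 6 + K
(-40 + 42)*U(-1) = (-40 + 42)*(6 - 1) = 2*5 = 10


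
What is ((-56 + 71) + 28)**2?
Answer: 1849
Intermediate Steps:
((-56 + 71) + 28)**2 = (15 + 28)**2 = 43**2 = 1849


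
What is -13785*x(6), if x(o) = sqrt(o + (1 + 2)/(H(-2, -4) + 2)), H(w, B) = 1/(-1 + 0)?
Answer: -41355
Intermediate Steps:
H(w, B) = -1 (H(w, B) = 1/(-1) = -1)
x(o) = sqrt(3 + o) (x(o) = sqrt(o + (1 + 2)/(-1 + 2)) = sqrt(o + 3/1) = sqrt(o + 3*1) = sqrt(o + 3) = sqrt(3 + o))
-13785*x(6) = -13785*sqrt(3 + 6) = -13785*sqrt(9) = -13785*3 = -41355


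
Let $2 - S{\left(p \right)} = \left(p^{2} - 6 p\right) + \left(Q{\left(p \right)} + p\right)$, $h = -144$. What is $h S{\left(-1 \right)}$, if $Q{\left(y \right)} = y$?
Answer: $432$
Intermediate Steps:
$S{\left(p \right)} = 2 - p^{2} + 4 p$ ($S{\left(p \right)} = 2 - \left(\left(p^{2} - 6 p\right) + \left(p + p\right)\right) = 2 - \left(\left(p^{2} - 6 p\right) + 2 p\right) = 2 - \left(p^{2} - 4 p\right) = 2 - p^{2} + 4 p$)
$h S{\left(-1 \right)} = - 144 \left(2 - \left(-1\right)^{2} + 4 \left(-1\right)\right) = - 144 \left(2 - 1 - 4\right) = \left(-144\right) \left(-3\right) = 432$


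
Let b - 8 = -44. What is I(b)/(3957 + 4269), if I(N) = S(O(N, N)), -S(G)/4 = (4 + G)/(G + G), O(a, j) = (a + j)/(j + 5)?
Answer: -49/74034 ≈ -0.00066186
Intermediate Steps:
O(a, j) = (a + j)/(5 + j)
S(G) = -2*(4 + G)/G (S(G) = -4*(4 + G)/(G + G) = -4*(4 + G)/(2*G) = -4*(4 + G)*1/(2*G) = -2*(4 + G)/G)
b = -36 (b = 8 - 44 = -36)
I(N) = -2 - 4*(5 + N)/N (I(N) = -2 - 8*(5 + N)/(N + N) = -2 - 8*(5 + N)/(2*N) = -2 - 4*(5 + N)/N)
I(b)/(3957 + 4269) = (-6 - 20/(-36))/(3957 + 4269) = (-6 - 20*(-1/36))/8226 = (-6 + 5/9)*(1/8226) = -49/9*1/8226 = -49/74034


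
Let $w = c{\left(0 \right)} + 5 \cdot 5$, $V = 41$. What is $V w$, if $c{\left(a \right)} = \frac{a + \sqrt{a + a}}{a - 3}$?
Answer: $1025$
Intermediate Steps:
$c{\left(a \right)} = \frac{a + \sqrt{2} \sqrt{a}}{-3 + a}$ ($c{\left(a \right)} = \frac{a + \sqrt{2 a}}{-3 + a} = \frac{a + \sqrt{2} \sqrt{a}}{-3 + a}$)
$w = 25$ ($w = \frac{0 + \sqrt{2} \sqrt{0}}{-3 + 0} + 5 \cdot 5 = \frac{0 + \sqrt{2} \cdot 0}{-3} + 25 = - \frac{0 + 0}{3} + 25 = \left(- \frac{1}{3}\right) 0 + 25 = 0 + 25 = 25$)
$V w = 41 \cdot 25 = 1025$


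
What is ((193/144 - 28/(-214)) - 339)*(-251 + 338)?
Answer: -150818705/5136 ≈ -29365.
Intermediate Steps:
((193/144 - 28/(-214)) - 339)*(-251 + 338) = ((193*(1/144) - 28*(-1/214)) - 339)*87 = ((193/144 + 14/107) - 339)*87 = (22667/15408 - 339)*87 = -5200645/15408*87 = -150818705/5136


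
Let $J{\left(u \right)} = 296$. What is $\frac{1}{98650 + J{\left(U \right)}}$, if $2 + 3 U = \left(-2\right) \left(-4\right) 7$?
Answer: $\frac{1}{98946} \approx 1.0107 \cdot 10^{-5}$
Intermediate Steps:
$U = 18$ ($U = - \frac{2}{3} + \frac{\left(-2\right) \left(-4\right) 7}{3} = - \frac{2}{3} + \frac{8 \cdot 7}{3} = - \frac{2}{3} + \frac{1}{3} \cdot 56 = - \frac{2}{3} + \frac{56}{3} = 18$)
$\frac{1}{98650 + J{\left(U \right)}} = \frac{1}{98650 + 296} = \frac{1}{98946}$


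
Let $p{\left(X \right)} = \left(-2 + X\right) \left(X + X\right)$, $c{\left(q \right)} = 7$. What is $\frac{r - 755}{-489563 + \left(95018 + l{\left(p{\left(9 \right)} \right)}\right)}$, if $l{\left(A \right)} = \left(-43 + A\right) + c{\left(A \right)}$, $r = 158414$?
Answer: $- \frac{52553}{131485} \approx -0.39969$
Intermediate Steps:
$p{\left(X \right)} = 2 X \left(-2 + X\right)$ ($p{\left(X \right)} = \left(-2 + X\right) 2 X = 2 X \left(-2 + X\right)$)
$l{\left(A \right)} = -36 + A$ ($l{\left(A \right)} = \left(-43 + A\right) + 7 = -36 + A$)
$\frac{r - 755}{-489563 + \left(95018 + l{\left(p{\left(9 \right)} \right)}\right)} = \frac{158414 - 755}{-489563 + \left(95018 - \left(36 - 18 \left(-2 + 9\right)\right)\right)} = \frac{157659}{-489563 + \left(95018 - \left(36 - 126\right)\right)} = \frac{157659}{-489563 + \left(95018 + \left(-36 + 126\right)\right)} = \frac{157659}{-489563 + \left(95018 + 90\right)} = \frac{157659}{-489563 + 95108} = \frac{157659}{-394455} = 157659 \left(- \frac{1}{394455}\right) = - \frac{52553}{131485}$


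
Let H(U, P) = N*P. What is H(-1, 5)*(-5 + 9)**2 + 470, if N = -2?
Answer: 310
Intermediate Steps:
H(U, P) = -2*P
H(-1, 5)*(-5 + 9)**2 + 470 = (-2*5)*(-5 + 9)**2 + 470 = -10*4**2 + 470 = -10*16 + 470 = -160 + 470 = 310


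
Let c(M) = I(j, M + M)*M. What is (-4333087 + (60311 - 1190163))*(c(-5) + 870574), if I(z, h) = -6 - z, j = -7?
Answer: -4755865342291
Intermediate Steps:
c(M) = M (c(M) = (-6 - 1*(-7))*M = (-6 + 7)*M = 1*M = M)
(-4333087 + (60311 - 1190163))*(c(-5) + 870574) = (-4333087 + (60311 - 1190163))*(-5 + 870574) = (-4333087 - 1129852)*870569 = -5462939*870569 = -4755865342291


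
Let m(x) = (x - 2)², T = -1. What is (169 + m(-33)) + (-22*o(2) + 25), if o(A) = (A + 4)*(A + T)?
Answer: 1287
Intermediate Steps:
o(A) = (-1 + A)*(4 + A) (o(A) = (A + 4)*(A - 1) = (4 + A)*(-1 + A) = (-1 + A)*(4 + A))
m(x) = (-2 + x)²
(169 + m(-33)) + (-22*o(2) + 25) = (169 + (-2 - 33)²) + (-22*(-4 + 2² + 3*2) + 25) = (169 + (-35)²) + (-22*(-4 + 4 + 6) + 25) = (169 + 1225) + (-22*6 + 25) = 1394 + (-132 + 25) = 1394 - 107 = 1287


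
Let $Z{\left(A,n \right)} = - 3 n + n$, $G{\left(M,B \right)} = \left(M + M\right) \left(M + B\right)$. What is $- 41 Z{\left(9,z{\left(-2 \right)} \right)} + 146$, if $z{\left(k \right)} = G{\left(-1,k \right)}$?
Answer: $638$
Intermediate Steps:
$G{\left(M,B \right)} = 2 M \left(B + M\right)$
$z{\left(k \right)} = 2 - 2 k$ ($z{\left(k \right)} = 2 \left(-1\right) \left(k - 1\right) = 2 \left(-1\right) \left(-1 + k\right) = 2 - 2 k$)
$Z{\left(A,n \right)} = - 2 n$
$- 41 Z{\left(9,z{\left(-2 \right)} \right)} + 146 = - 41 \left(- 2 \left(2 - -4\right)\right) + 146 = - 41 \left(- 2 \left(2 + 4\right)\right) + 146 = - 41 \left(\left(-2\right) 6\right) + 146 = \left(-41\right) \left(-12\right) + 146 = 492 + 146 = 638$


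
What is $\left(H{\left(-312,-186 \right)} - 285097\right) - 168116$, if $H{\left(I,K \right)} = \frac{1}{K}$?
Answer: $- \frac{84297619}{186} \approx -4.5321 \cdot 10^{5}$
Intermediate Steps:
$\left(H{\left(-312,-186 \right)} - 285097\right) - 168116 = \left(\frac{1}{-186} - 285097\right) - 168116 = \left(- \frac{1}{186} - 285097\right) - 168116 = - \frac{53028043}{186} - 168116 = - \frac{84297619}{186}$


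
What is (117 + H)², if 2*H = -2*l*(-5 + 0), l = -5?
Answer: 8464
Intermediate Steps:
H = -25 (H = (-(-10)*(-5 + 0))/2 = (-(-10)*(-5))/2 = (-2*25)/2 = (½)*(-50) = -25)
(117 + H)² = (117 - 25)² = 92² = 8464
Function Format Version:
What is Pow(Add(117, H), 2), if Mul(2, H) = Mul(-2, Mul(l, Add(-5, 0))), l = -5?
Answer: 8464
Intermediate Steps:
H = -25 (H = Mul(Rational(1, 2), Mul(-2, Mul(-5, Add(-5, 0)))) = Mul(Rational(1, 2), Mul(-2, Mul(-5, -5))) = Mul(Rational(1, 2), Mul(-2, 25)) = Mul(Rational(1, 2), -50) = -25)
Pow(Add(117, H), 2) = Pow(Add(117, -25), 2) = Pow(92, 2) = 8464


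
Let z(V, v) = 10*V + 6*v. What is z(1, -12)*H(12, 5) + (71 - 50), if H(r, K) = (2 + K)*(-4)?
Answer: 1757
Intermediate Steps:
H(r, K) = -8 - 4*K
z(V, v) = 6*v + 10*V
z(1, -12)*H(12, 5) + (71 - 50) = (6*(-12) + 10*1)*(-8 - 4*5) + (71 - 50) = (-72 + 10)*(-8 - 20) + 21 = -62*(-28) + 21 = 1736 + 21 = 1757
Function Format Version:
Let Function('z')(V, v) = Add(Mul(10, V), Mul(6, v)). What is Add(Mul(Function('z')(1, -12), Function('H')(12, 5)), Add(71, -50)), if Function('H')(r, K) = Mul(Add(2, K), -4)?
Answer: 1757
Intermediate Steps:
Function('H')(r, K) = Add(-8, Mul(-4, K))
Function('z')(V, v) = Add(Mul(6, v), Mul(10, V))
Add(Mul(Function('z')(1, -12), Function('H')(12, 5)), Add(71, -50)) = Add(Mul(Add(Mul(6, -12), Mul(10, 1)), Add(-8, Mul(-4, 5))), Add(71, -50)) = Add(Mul(Add(-72, 10), Add(-8, -20)), 21) = Add(Mul(-62, -28), 21) = Add(1736, 21) = 1757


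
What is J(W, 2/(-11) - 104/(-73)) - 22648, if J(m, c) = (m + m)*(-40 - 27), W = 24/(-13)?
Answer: -291208/13 ≈ -22401.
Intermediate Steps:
W = -24/13 (W = 24*(-1/13) = -24/13 ≈ -1.8462)
J(m, c) = -134*m (J(m, c) = (2*m)*(-67) = -134*m)
J(W, 2/(-11) - 104/(-73)) - 22648 = -134*(-24/13) - 22648 = 3216/13 - 22648 = -291208/13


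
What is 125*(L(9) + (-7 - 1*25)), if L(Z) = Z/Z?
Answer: -3875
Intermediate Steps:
L(Z) = 1
125*(L(9) + (-7 - 1*25)) = 125*(1 + (-7 - 1*25)) = 125*(1 + (-7 - 25)) = 125*(1 - 32) = 125*(-31) = -3875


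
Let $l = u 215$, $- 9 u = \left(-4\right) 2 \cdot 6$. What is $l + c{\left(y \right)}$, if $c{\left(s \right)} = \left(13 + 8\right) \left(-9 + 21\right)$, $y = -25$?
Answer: $\frac{4196}{3} \approx 1398.7$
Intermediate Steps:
$u = \frac{16}{3}$ ($u = - \frac{\left(-4\right) 2 \cdot 6}{9} = - \frac{\left(-8\right) 6}{9} = \left(- \frac{1}{9}\right) \left(-48\right) = \frac{16}{3} \approx 5.3333$)
$c{\left(s \right)} = 252$ ($c{\left(s \right)} = 21 \cdot 12 = 252$)
$l = \frac{3440}{3}$ ($l = \frac{16}{3} \cdot 215 = \frac{3440}{3} \approx 1146.7$)
$l + c{\left(y \right)} = \frac{3440}{3} + 252 = \frac{4196}{3}$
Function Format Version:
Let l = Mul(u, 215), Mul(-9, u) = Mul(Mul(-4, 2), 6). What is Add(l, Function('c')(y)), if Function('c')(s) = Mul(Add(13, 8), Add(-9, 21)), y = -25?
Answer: Rational(4196, 3) ≈ 1398.7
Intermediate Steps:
u = Rational(16, 3) (u = Mul(Rational(-1, 9), Mul(Mul(-4, 2), 6)) = Mul(Rational(-1, 9), Mul(-8, 6)) = Mul(Rational(-1, 9), -48) = Rational(16, 3) ≈ 5.3333)
Function('c')(s) = 252 (Function('c')(s) = Mul(21, 12) = 252)
l = Rational(3440, 3) (l = Mul(Rational(16, 3), 215) = Rational(3440, 3) ≈ 1146.7)
Add(l, Function('c')(y)) = Add(Rational(3440, 3), 252) = Rational(4196, 3)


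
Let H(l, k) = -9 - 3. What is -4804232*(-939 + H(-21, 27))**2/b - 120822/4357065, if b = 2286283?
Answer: -6310413180864111902/3320494546465 ≈ -1.9004e+6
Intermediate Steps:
H(l, k) = -12
-4804232*(-939 + H(-21, 27))**2/b - 120822/4357065 = -4804232*(-939 - 12)**2/2286283 - 120822/4357065 = -4804232/(2286283/((-951)**2)) - 120822*1/4357065 = -4804232/(2286283/904401) - 40274/1452355 = -4804232/(2286283*(1/904401)) - 40274/1452355 = -4804232/2286283/904401 - 40274/1452355 = -4804232*904401/2286283 - 40274/1452355 = -4344952225032/2286283 - 40274/1452355 = -6310413180864111902/3320494546465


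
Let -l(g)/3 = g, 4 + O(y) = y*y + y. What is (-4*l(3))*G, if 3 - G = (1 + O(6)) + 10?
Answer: -1656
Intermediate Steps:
O(y) = -4 + y + y**2 (O(y) = -4 + (y*y + y) = -4 + (y**2 + y) = -4 + (y + y**2) = -4 + y + y**2)
l(g) = -3*g
G = -46 (G = 3 - ((1 + (-4 + 6 + 6**2)) + 10) = 3 - ((1 + (-4 + 6 + 36)) + 10) = 3 - ((1 + 38) + 10) = 3 - (39 + 10) = 3 - 1*49 = 3 - 49 = -46)
(-4*l(3))*G = -(-12)*3*(-46) = -4*(-9)*(-46) = 36*(-46) = -1656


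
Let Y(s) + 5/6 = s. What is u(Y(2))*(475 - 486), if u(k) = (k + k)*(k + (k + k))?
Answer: -539/6 ≈ -89.833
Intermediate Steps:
Y(s) = -⅚ + s
u(k) = 6*k² (u(k) = (2*k)*(k + 2*k) = (2*k)*(3*k) = 6*k²)
u(Y(2))*(475 - 486) = (6*(-⅚ + 2)²)*(475 - 486) = (6*(7/6)²)*(-11) = (6*(49/36))*(-11) = (49/6)*(-11) = -539/6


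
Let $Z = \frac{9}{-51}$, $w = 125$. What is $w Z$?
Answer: $- \frac{375}{17} \approx -22.059$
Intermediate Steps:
$Z = - \frac{3}{17}$ ($Z = 9 \left(- \frac{1}{51}\right) = - \frac{3}{17} \approx -0.17647$)
$w Z = 125 \left(- \frac{3}{17}\right) = - \frac{375}{17}$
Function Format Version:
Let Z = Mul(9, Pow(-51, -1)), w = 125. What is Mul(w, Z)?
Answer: Rational(-375, 17) ≈ -22.059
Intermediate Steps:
Z = Rational(-3, 17) (Z = Mul(9, Rational(-1, 51)) = Rational(-3, 17) ≈ -0.17647)
Mul(w, Z) = Mul(125, Rational(-3, 17)) = Rational(-375, 17)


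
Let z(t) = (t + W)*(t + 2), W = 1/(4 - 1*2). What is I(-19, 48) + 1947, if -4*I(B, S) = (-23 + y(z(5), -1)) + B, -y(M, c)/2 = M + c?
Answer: 7905/4 ≈ 1976.3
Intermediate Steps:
W = ½ (W = 1/(4 - 2) = 1/2 = 1*(½) = ½ ≈ 0.50000)
z(t) = (½ + t)*(2 + t) (z(t) = (t + ½)*(t + 2) = (½ + t)*(2 + t))
y(M, c) = -2*M - 2*c (y(M, c) = -2*(M + c) = -2*M - 2*c)
I(B, S) = 49/2 - B/4 (I(B, S) = -((-23 + (-2*(1 + 5² + (5/2)*5) - 2*(-1))) + B)/4 = -((-23 + (-2*(1 + 25 + 25/2) + 2)) + B)/4 = -((-23 + (-2*77/2 + 2)) + B)/4 = -((-23 + (-77 + 2)) + B)/4 = -((-23 - 75) + B)/4 = -(-98 + B)/4 = 49/2 - B/4)
I(-19, 48) + 1947 = (49/2 - ¼*(-19)) + 1947 = (49/2 + 19/4) + 1947 = 117/4 + 1947 = 7905/4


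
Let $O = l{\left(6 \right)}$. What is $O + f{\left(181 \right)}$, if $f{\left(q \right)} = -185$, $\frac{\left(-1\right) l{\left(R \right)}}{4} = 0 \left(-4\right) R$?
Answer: $-185$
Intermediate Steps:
$l{\left(R \right)} = 0$ ($l{\left(R \right)} = - 4 \cdot 0 \left(-4\right) R = - 4 \cdot 0 R = \left(-4\right) 0 = 0$)
$O = 0$
$O + f{\left(181 \right)} = 0 - 185 = -185$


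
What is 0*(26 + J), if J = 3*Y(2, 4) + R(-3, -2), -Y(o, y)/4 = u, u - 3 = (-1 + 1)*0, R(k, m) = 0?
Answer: 0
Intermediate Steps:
u = 3 (u = 3 + (-1 + 1)*0 = 3 + 0*0 = 3 + 0 = 3)
Y(o, y) = -12 (Y(o, y) = -4*3 = -12)
J = -36 (J = 3*(-12) + 0 = -36 + 0 = -36)
0*(26 + J) = 0*(26 - 36) = 0*(-10) = 0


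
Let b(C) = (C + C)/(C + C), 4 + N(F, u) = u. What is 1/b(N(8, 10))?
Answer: 1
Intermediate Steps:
N(F, u) = -4 + u
b(C) = 1 (b(C) = (2*C)/((2*C)) = (2*C)*(1/(2*C)) = 1)
1/b(N(8, 10)) = 1/1 = 1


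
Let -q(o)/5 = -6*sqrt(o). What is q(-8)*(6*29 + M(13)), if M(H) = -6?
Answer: 10080*I*sqrt(2) ≈ 14255.0*I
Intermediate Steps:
q(o) = 30*sqrt(o) (q(o) = -(-30)*sqrt(o) = 30*sqrt(o))
q(-8)*(6*29 + M(13)) = (30*sqrt(-8))*(6*29 - 6) = (30*(2*I*sqrt(2)))*(174 - 6) = (60*I*sqrt(2))*168 = 10080*I*sqrt(2)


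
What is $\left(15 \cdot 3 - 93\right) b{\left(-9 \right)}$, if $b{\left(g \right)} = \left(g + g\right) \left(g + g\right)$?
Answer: $-15552$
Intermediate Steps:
$b{\left(g \right)} = 4 g^{2}$ ($b{\left(g \right)} = 2 g 2 g = 4 g^{2}$)
$\left(15 \cdot 3 - 93\right) b{\left(-9 \right)} = \left(15 \cdot 3 - 93\right) 4 \left(-9\right)^{2} = \left(45 - 93\right) 4 \cdot 81 = \left(-48\right) 324 = -15552$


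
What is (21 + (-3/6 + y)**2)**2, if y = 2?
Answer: 8649/16 ≈ 540.56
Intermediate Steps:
(21 + (-3/6 + y)**2)**2 = (21 + (-3/6 + 2)**2)**2 = (21 + (-3*1/6 + 2)**2)**2 = (21 + (-1/2 + 2)**2)**2 = (21 + (3/2)**2)**2 = (21 + 9/4)**2 = (93/4)**2 = 8649/16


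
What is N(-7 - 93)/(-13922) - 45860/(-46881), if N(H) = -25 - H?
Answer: 634946845/652677282 ≈ 0.97283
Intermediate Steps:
N(-7 - 93)/(-13922) - 45860/(-46881) = (-25 - (-7 - 93))/(-13922) - 45860/(-46881) = (-25 - 1*(-100))*(-1/13922) - 45860*(-1/46881) = (-25 + 100)*(-1/13922) + 45860/46881 = 75*(-1/13922) + 45860/46881 = -75/13922 + 45860/46881 = 634946845/652677282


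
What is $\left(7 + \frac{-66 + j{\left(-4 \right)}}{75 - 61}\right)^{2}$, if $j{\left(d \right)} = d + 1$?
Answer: $\frac{841}{196} \approx 4.2908$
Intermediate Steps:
$j{\left(d \right)} = 1 + d$
$\left(7 + \frac{-66 + j{\left(-4 \right)}}{75 - 61}\right)^{2} = \left(7 + \frac{-66 + \left(1 - 4\right)}{75 - 61}\right)^{2} = \left(7 + \frac{-66 - 3}{14}\right)^{2} = \left(7 - \frac{69}{14}\right)^{2} = \left(\frac{29}{14}\right)^{2} = \frac{841}{196}$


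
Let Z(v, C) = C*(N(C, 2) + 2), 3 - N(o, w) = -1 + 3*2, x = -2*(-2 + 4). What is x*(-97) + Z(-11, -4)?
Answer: 388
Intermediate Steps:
x = -4 (x = -2*2 = -4)
N(o, w) = -2 (N(o, w) = 3 - (-1 + 3*2) = 3 - (-1 + 6) = 3 - 1*5 = 3 - 5 = -2)
Z(v, C) = 0 (Z(v, C) = C*(-2 + 2) = C*0 = 0)
x*(-97) + Z(-11, -4) = -4*(-97) + 0 = 388 + 0 = 388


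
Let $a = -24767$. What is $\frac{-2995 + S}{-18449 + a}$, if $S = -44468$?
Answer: $\frac{47463}{43216} \approx 1.0983$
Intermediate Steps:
$\frac{-2995 + S}{-18449 + a} = \frac{-2995 - 44468}{-18449 - 24767} = - \frac{47463}{-43216} = \left(-47463\right) \left(- \frac{1}{43216}\right) = \frac{47463}{43216}$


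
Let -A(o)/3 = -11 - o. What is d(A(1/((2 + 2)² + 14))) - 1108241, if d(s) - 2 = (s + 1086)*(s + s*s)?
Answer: 154900361/1000 ≈ 1.5490e+5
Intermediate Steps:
A(o) = 33 + 3*o (A(o) = -3*(-11 - o) = 33 + 3*o)
d(s) = 2 + (1086 + s)*(s + s²) (d(s) = 2 + (s + 1086)*(s + s*s) = 2 + (1086 + s)*(s + s²))
d(A(1/((2 + 2)² + 14))) - 1108241 = (2 + (33 + 3/((2 + 2)² + 14))³ + 1086*(33 + 3/((2 + 2)² + 14)) + 1087*(33 + 3/((2 + 2)² + 14))²) - 1108241 = (2 + (33 + 3/(4² + 14))³ + 1086*(33 + 3/(4² + 14)) + 1087*(33 + 3/(4² + 14))²) - 1108241 = (2 + (33 + 3/(16 + 14))³ + 1086*(33 + 3/(16 + 14)) + 1087*(33 + 3/(16 + 14))²) - 1108241 = (2 + (33 + 3/30)³ + 1086*(33 + 3/30) + 1087*(33 + 3/30)²) - 1108241 = (2 + (33 + 3*(1/30))³ + 1086*(33 + 3*(1/30)) + 1087*(33 + 3*(1/30))²) - 1108241 = (2 + (33 + ⅒)³ + 1086*(33 + ⅒) + 1087*(33 + ⅒)²) - 1108241 = (2 + (331/10)³ + 1086*(331/10) + 1087*(331/10)²) - 1108241 = (2 + 36264691/1000 + 179733/5 + 1087*(109561/100)) - 1108241 = (2 + 36264691/1000 + 179733/5 + 119092807/100) - 1108241 = 1263141361/1000 - 1108241 = 154900361/1000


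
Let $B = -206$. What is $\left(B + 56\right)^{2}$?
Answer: $22500$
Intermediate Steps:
$\left(B + 56\right)^{2} = \left(-206 + 56\right)^{2} = \left(-150\right)^{2} = 22500$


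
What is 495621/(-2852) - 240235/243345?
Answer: -24258408493/138803988 ≈ -174.77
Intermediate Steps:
495621/(-2852) - 240235/243345 = 495621*(-1/2852) - 240235*1/243345 = -495621/2852 - 48047/48669 = -24258408493/138803988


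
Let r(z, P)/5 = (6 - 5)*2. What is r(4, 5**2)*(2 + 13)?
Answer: 150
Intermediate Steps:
r(z, P) = 10 (r(z, P) = 5*((6 - 5)*2) = 5*(1*2) = 5*2 = 10)
r(4, 5**2)*(2 + 13) = 10*(2 + 13) = 10*15 = 150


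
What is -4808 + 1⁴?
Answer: -4807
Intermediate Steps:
-4808 + 1⁴ = -4808 + 1 = -4807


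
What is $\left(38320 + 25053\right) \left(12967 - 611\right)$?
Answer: $783036788$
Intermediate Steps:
$\left(38320 + 25053\right) \left(12967 - 611\right) = 63373 \cdot 12356 = 783036788$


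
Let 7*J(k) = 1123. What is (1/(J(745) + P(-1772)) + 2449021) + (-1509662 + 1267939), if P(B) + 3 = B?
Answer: 24946881989/11302 ≈ 2.2073e+6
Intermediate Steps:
P(B) = -3 + B
J(k) = 1123/7 (J(k) = (⅐)*1123 = 1123/7)
(1/(J(745) + P(-1772)) + 2449021) + (-1509662 + 1267939) = (1/(1123/7 + (-3 - 1772)) + 2449021) + (-1509662 + 1267939) = (1/(1123/7 - 1775) + 2449021) - 241723 = (1/(-11302/7) + 2449021) - 241723 = (-7/11302 + 2449021) - 241723 = 27678835335/11302 - 241723 = 24946881989/11302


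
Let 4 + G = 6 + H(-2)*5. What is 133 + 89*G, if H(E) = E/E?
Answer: 756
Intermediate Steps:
H(E) = 1
G = 7 (G = -4 + (6 + 1*5) = -4 + (6 + 5) = -4 + 11 = 7)
133 + 89*G = 133 + 89*7 = 133 + 623 = 756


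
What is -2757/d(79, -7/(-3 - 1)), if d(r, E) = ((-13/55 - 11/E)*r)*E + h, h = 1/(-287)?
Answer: 174076980/56932123 ≈ 3.0576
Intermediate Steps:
h = -1/287 ≈ -0.0034843
d(r, E) = -1/287 + E*r*(-13/55 - 11/E) (d(r, E) = ((-13/55 - 11/E)*r)*E - 1/287 = (r*(-13/55 - 11/E))*E - 1/287 = E*r*(-13/55 - 11/E) - 1/287 = -1/287 + E*r*(-13/55 - 11/E))
-2757/d(79, -7/(-3 - 1)) = -2757/(-1/287 - 11*79 - 13/55*-7/(-3 - 1)*79) = -2757/(-1/287 - 869 - 13/55*-7/(-4)*79) = -2757/(-1/287 - 869 - 13/55*(-¼*(-7))*79) = -2757/(-1/287 - 869 - 13/55*7/4*79) = -2757/(-1/287 - 869 - 7189/220) = -2757/(-56932123/63140) = -2757*(-63140/56932123) = 174076980/56932123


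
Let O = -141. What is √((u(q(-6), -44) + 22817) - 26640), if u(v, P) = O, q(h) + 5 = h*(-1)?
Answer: 2*I*√991 ≈ 62.96*I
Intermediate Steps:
q(h) = -5 - h (q(h) = -5 + h*(-1) = -5 - h)
u(v, P) = -141
√((u(q(-6), -44) + 22817) - 26640) = √((-141 + 22817) - 26640) = √(22676 - 26640) = √(-3964) = 2*I*√991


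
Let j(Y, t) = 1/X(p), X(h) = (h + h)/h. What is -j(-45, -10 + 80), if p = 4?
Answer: -½ ≈ -0.50000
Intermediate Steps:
X(h) = 2 (X(h) = (2*h)/h = 2)
j(Y, t) = ½ (j(Y, t) = 1/2 = ½)
-j(-45, -10 + 80) = -1*½ = -½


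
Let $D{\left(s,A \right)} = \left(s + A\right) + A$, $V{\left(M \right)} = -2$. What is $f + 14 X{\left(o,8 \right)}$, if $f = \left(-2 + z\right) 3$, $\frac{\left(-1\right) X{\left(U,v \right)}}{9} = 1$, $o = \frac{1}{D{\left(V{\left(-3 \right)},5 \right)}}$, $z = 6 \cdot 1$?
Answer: $-114$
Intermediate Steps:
$z = 6$
$D{\left(s,A \right)} = s + 2 A$ ($D{\left(s,A \right)} = \left(A + s\right) + A = s + 2 A$)
$o = \frac{1}{8}$ ($o = \frac{1}{-2 + 2 \cdot 5} = \frac{1}{-2 + 10} = \frac{1}{8} \approx 0.125$)
$X{\left(U,v \right)} = -9$ ($X{\left(U,v \right)} = \left(-9\right) 1 = -9$)
$f = 12$ ($f = \left(-2 + 6\right) 3 = 4 \cdot 3 = 12$)
$f + 14 X{\left(o,8 \right)} = 12 + 14 \left(-9\right) = 12 - 126 = -114$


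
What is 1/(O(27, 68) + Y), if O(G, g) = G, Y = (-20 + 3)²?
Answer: 1/316 ≈ 0.0031646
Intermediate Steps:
Y = 289 (Y = (-17)² = 289)
1/(O(27, 68) + Y) = 1/(27 + 289) = 1/316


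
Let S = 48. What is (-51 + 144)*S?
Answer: 4464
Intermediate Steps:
(-51 + 144)*S = (-51 + 144)*48 = 93*48 = 4464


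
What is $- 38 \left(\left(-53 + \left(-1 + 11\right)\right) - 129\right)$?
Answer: $6536$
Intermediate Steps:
$- 38 \left(\left(-53 + \left(-1 + 11\right)\right) - 129\right) = - 38 \left(\left(-53 + 10\right) - 129\right) = - 38 \left(-43 - 129\right) = \left(-38\right) \left(-172\right) = 6536$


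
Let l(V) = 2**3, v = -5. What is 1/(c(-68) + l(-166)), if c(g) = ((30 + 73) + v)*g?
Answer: -1/6656 ≈ -0.00015024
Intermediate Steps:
l(V) = 8
c(g) = 98*g (c(g) = ((30 + 73) - 5)*g = (103 - 5)*g = 98*g)
1/(c(-68) + l(-166)) = 1/(98*(-68) + 8) = 1/(-6664 + 8) = 1/(-6656) = -1/6656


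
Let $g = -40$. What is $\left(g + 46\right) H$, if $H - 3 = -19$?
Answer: $-96$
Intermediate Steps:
$H = -16$ ($H = 3 - 19 = -16$)
$\left(g + 46\right) H = \left(-40 + 46\right) \left(-16\right) = 6 \left(-16\right) = -96$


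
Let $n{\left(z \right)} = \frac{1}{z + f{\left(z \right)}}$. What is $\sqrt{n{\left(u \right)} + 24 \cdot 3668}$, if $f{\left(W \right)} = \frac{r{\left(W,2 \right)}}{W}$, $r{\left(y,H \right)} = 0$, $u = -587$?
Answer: $\frac{\sqrt{30333097621}}{587} \approx 296.7$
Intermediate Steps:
$f{\left(W \right)} = 0$ ($f{\left(W \right)} = \frac{0}{W} = 0$)
$n{\left(z \right)} = \frac{1}{z}$ ($n{\left(z \right)} = \frac{1}{z + 0} = \frac{1}{z}$)
$\sqrt{n{\left(u \right)} + 24 \cdot 3668} = \sqrt{\frac{1}{-587} + 24 \cdot 3668} = \sqrt{- \frac{1}{587} + 88032} = \sqrt{\frac{51674783}{587}} = \frac{\sqrt{30333097621}}{587}$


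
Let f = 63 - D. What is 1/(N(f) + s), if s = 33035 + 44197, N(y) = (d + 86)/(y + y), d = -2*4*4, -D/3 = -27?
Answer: 2/154461 ≈ 1.2948e-5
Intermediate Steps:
D = 81 (D = -3*(-27) = 81)
f = -18 (f = 63 - 1*81 = 63 - 81 = -18)
d = -32 (d = -8*4 = -32)
N(y) = 27/y (N(y) = (-32 + 86)/(y + y) = 54/((2*y)) = 54*(1/(2*y)) = 27/y)
s = 77232
1/(N(f) + s) = 1/(27/(-18) + 77232) = 1/(27*(-1/18) + 77232) = 1/(-3/2 + 77232) = 1/(154461/2) = 2/154461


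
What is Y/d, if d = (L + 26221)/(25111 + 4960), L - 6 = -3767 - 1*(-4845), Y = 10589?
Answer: 318421819/27305 ≈ 11662.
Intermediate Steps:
L = 1084 (L = 6 + (-3767 - 1*(-4845)) = 6 + (-3767 + 4845) = 6 + 1078 = 1084)
d = 27305/30071 (d = (1084 + 26221)/(25111 + 4960) = 27305/30071 ≈ 0.90802)
Y/d = 10589/(27305/30071) = 10589*(30071/27305) = 318421819/27305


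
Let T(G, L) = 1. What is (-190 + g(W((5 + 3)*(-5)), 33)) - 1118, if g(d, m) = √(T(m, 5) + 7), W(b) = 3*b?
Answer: -1308 + 2*√2 ≈ -1305.2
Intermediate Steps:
g(d, m) = 2*√2 (g(d, m) = √(1 + 7) = √8 = 2*√2)
(-190 + g(W((5 + 3)*(-5)), 33)) - 1118 = (-190 + 2*√2) - 1118 = -1308 + 2*√2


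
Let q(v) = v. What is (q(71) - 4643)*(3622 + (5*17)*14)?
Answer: -22000464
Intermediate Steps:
(q(71) - 4643)*(3622 + (5*17)*14) = (71 - 4643)*(3622 + (5*17)*14) = -4572*(3622 + 85*14) = -4572*(3622 + 1190) = -4572*4812 = -22000464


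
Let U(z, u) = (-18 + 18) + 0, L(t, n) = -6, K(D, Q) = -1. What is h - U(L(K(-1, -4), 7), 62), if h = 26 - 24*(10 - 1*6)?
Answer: -70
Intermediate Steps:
U(z, u) = 0 (U(z, u) = 0 + 0 = 0)
h = -70 (h = 26 - 24*(10 - 6) = 26 - 24*4 = 26 - 96 = -70)
h - U(L(K(-1, -4), 7), 62) = -70 - 1*0 = -70 + 0 = -70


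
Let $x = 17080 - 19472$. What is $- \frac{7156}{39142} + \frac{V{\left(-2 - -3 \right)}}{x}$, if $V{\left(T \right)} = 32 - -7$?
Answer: $- \frac{717065}{3601064} \approx -0.19913$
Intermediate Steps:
$V{\left(T \right)} = 39$ ($V{\left(T \right)} = 32 + 7 = 39$)
$x = -2392$ ($x = 17080 - 19472 = -2392$)
$- \frac{7156}{39142} + \frac{V{\left(-2 - -3 \right)}}{x} = - \frac{7156}{39142} + \frac{39}{-2392} = \left(-7156\right) \frac{1}{39142} + 39 \left(- \frac{1}{2392}\right) = - \frac{3578}{19571} - \frac{3}{184} = - \frac{717065}{3601064}$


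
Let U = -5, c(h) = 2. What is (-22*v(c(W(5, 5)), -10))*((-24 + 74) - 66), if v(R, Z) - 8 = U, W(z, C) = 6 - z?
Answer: 1056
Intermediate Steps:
v(R, Z) = 3 (v(R, Z) = 8 - 5 = 3)
(-22*v(c(W(5, 5)), -10))*((-24 + 74) - 66) = (-22*3)*((-24 + 74) - 66) = -66*(50 - 66) = -66*(-16) = 1056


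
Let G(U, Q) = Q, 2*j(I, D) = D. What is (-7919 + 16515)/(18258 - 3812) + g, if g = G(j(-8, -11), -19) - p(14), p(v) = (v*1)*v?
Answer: -1548647/7223 ≈ -214.41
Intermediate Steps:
j(I, D) = D/2
p(v) = v² (p(v) = v*v = v²)
g = -215 (g = -19 - 1*14² = -19 - 1*196 = -19 - 196 = -215)
(-7919 + 16515)/(18258 - 3812) + g = (-7919 + 16515)/(18258 - 3812) - 215 = 8596/14446 - 215 = 8596*(1/14446) - 215 = 4298/7223 - 215 = -1548647/7223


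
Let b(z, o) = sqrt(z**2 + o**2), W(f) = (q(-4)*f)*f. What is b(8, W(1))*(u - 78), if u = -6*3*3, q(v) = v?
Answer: -528*sqrt(5) ≈ -1180.6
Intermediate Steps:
u = -54 (u = -18*3 = -54)
W(f) = -4*f**2 (W(f) = (-4*f)*f = -4*f**2)
b(z, o) = sqrt(o**2 + z**2)
b(8, W(1))*(u - 78) = sqrt((-4*1**2)**2 + 8**2)*(-54 - 78) = sqrt((-4*1)**2 + 64)*(-132) = sqrt((-4)**2 + 64)*(-132) = sqrt(16 + 64)*(-132) = sqrt(80)*(-132) = (4*sqrt(5))*(-132) = -528*sqrt(5)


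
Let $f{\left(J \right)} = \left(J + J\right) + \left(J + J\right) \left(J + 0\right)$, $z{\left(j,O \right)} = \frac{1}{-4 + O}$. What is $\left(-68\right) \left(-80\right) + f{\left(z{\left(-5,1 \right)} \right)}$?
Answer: $\frac{48956}{9} \approx 5439.6$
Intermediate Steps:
$f{\left(J \right)} = 2 J + 2 J^{2}$ ($f{\left(J \right)} = 2 J + 2 J J = 2 J + 2 J^{2}$)
$\left(-68\right) \left(-80\right) + f{\left(z{\left(-5,1 \right)} \right)} = \left(-68\right) \left(-80\right) + \frac{2 \left(1 + \frac{1}{-4 + 1}\right)}{-4 + 1} = 5440 + \frac{2 \left(1 + \frac{1}{-3}\right)}{-3} = 5440 + 2 \left(- \frac{1}{3}\right) \left(1 - \frac{1}{3}\right) = 5440 + 2 \left(- \frac{1}{3}\right) \frac{2}{3} = 5440 - \frac{4}{9} = \frac{48956}{9}$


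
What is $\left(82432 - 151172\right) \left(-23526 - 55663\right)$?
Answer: $5443451860$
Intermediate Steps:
$\left(82432 - 151172\right) \left(-23526 - 55663\right) = \left(-68740\right) \left(-79189\right) = 5443451860$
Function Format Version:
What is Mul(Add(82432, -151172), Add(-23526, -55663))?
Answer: 5443451860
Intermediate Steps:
Mul(Add(82432, -151172), Add(-23526, -55663)) = Mul(-68740, -79189) = 5443451860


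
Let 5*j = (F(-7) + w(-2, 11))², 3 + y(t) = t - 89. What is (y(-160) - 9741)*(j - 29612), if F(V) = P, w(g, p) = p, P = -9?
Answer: 1479523608/5 ≈ 2.9590e+8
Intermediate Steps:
F(V) = -9
y(t) = -92 + t (y(t) = -3 + (t - 89) = -3 + (-89 + t) = -92 + t)
j = ⅘ (j = (-9 + 11)²/5 = (⅕)*2² = (⅕)*4 = ⅘ ≈ 0.80000)
(y(-160) - 9741)*(j - 29612) = ((-92 - 160) - 9741)*(⅘ - 29612) = (-252 - 9741)*(-148056/5) = -9993*(-148056/5) = 1479523608/5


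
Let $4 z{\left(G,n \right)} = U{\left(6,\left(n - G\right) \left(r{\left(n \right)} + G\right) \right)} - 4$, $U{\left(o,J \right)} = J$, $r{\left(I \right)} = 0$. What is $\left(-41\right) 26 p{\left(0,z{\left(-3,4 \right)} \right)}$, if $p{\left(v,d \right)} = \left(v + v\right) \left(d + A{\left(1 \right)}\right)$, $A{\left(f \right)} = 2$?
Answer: $0$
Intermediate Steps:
$z{\left(G,n \right)} = -1 + \frac{G \left(n - G\right)}{4}$ ($z{\left(G,n \right)} = \frac{\left(n - G\right) \left(0 + G\right) - 4}{4} = \frac{\left(n - G\right) G - 4}{4} = \frac{G \left(n - G\right) - 4}{4} = \frac{-4 + G \left(n - G\right)}{4} = -1 + \frac{G \left(n - G\right)}{4}$)
$p{\left(v,d \right)} = 2 v \left(2 + d\right)$ ($p{\left(v,d \right)} = \left(v + v\right) \left(d + 2\right) = 2 v \left(2 + d\right)$)
$\left(-41\right) 26 p{\left(0,z{\left(-3,4 \right)} \right)} = \left(-41\right) 26 \cdot 2 \cdot 0 \left(2 - \left(1 + 3 + \frac{9}{4}\right)\right) = - 1066 \cdot 2 \cdot 0 \left(2 - \frac{25}{4}\right) = - 1066 \cdot 2 \cdot 0 \left(- \frac{17}{4}\right) = \left(-1066\right) 0 = 0$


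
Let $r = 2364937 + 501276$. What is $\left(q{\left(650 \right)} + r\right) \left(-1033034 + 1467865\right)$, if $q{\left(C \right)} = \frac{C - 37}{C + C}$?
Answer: $\frac{1620214011055303}{1300} \approx 1.2463 \cdot 10^{12}$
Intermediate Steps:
$r = 2866213$
$q{\left(C \right)} = \frac{-37 + C}{2 C}$
$\left(q{\left(650 \right)} + r\right) \left(-1033034 + 1467865\right) = \left(\frac{-37 + 650}{2 \cdot 650} + 2866213\right) \left(-1033034 + 1467865\right) = \left(\frac{1}{2} \cdot \frac{1}{650} \cdot 613 + 2866213\right) 434831 = \left(\frac{613}{1300} + 2866213\right) 434831 = \frac{3726077513}{1300} \cdot 434831 = \frac{1620214011055303}{1300}$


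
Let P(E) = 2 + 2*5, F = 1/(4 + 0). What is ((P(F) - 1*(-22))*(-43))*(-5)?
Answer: 7310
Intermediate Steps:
F = 1/4 ≈ 0.25000
P(E) = 12 (P(E) = 2 + 10 = 12)
((P(F) - 1*(-22))*(-43))*(-5) = ((12 - 1*(-22))*(-43))*(-5) = ((12 + 22)*(-43))*(-5) = (34*(-43))*(-5) = -1462*(-5) = 7310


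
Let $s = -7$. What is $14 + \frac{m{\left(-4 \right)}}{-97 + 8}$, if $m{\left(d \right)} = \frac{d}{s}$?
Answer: $\frac{8718}{623} \approx 13.994$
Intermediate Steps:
$m{\left(d \right)} = - \frac{d}{7}$ ($m{\left(d \right)} = \frac{d}{-7} = d \left(- \frac{1}{7}\right) = - \frac{d}{7}$)
$14 + \frac{m{\left(-4 \right)}}{-97 + 8} = 14 + \frac{\left(- \frac{1}{7}\right) \left(-4\right)}{-97 + 8} = 14 + \frac{4}{7 \left(-89\right)} = 14 + \frac{4}{7} \left(- \frac{1}{89}\right) = 14 - \frac{4}{623} = \frac{8718}{623}$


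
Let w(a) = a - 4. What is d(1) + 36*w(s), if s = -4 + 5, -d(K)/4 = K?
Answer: -112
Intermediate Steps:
d(K) = -4*K
s = 1
w(a) = -4 + a
d(1) + 36*w(s) = -4*1 + 36*(-4 + 1) = -4 + 36*(-3) = -4 - 108 = -112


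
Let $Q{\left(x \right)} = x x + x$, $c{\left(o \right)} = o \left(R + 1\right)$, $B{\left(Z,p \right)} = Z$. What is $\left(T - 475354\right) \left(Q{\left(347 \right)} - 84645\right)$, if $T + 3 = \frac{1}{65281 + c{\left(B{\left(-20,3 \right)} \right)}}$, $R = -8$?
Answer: $- \frac{374330601772952}{21807} \approx -1.7166 \cdot 10^{10}$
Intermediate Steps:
$c{\left(o \right)} = - 7 o$ ($c{\left(o \right)} = o \left(-8 + 1\right) = o \left(-7\right) = - 7 o$)
$Q{\left(x \right)} = x + x^{2}$ ($Q{\left(x \right)} = x^{2} + x = x + x^{2}$)
$T = - \frac{196262}{65421}$ ($T = -3 + \frac{1}{65281 - -140} = -3 + \frac{1}{65281 + 140} = -3 + \frac{1}{65421} = - \frac{196262}{65421} \approx -3.0$)
$\left(T - 475354\right) \left(Q{\left(347 \right)} - 84645\right) = \left(- \frac{196262}{65421} - 475354\right) \left(347 \left(1 + 347\right) - 84645\right) = - \frac{31098330296 \left(347 \cdot 348 - 84645\right)}{65421} = - \frac{31098330296 \left(120756 - 84645\right)}{65421} = \left(- \frac{31098330296}{65421}\right) 36111 = - \frac{374330601772952}{21807}$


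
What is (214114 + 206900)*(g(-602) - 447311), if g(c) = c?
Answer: -188577643782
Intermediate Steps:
(214114 + 206900)*(g(-602) - 447311) = (214114 + 206900)*(-602 - 447311) = 421014*(-447913) = -188577643782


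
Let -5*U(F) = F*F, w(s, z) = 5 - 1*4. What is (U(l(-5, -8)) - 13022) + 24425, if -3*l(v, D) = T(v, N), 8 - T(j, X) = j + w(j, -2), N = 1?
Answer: 56999/5 ≈ 11400.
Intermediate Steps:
w(s, z) = 1 (w(s, z) = 5 - 4 = 1)
T(j, X) = 7 - j (T(j, X) = 8 - (j + 1) = 8 - (1 + j) = 8 + (-1 - j) = 7 - j)
l(v, D) = -7/3 + v/3 (l(v, D) = -(7 - v)/3 = -7/3 + v/3)
U(F) = -F²/5 (U(F) = -F*F/5 = -F²/5)
(U(l(-5, -8)) - 13022) + 24425 = (-(-7/3 + (⅓)*(-5))²/5 - 13022) + 24425 = (-(-7/3 - 5/3)²/5 - 13022) + 24425 = (-⅕*(-4)² - 13022) + 24425 = (-⅕*16 - 13022) + 24425 = (-16/5 - 13022) + 24425 = -65126/5 + 24425 = 56999/5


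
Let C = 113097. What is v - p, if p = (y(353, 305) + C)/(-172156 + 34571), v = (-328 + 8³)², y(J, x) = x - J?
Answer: 4658190809/137585 ≈ 33857.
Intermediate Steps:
v = 33856 (v = (-328 + 512)² = 184² = 33856)
p = -113049/137585 (p = ((305 - 1*353) + 113097)/(-172156 + 34571) = ((305 - 353) + 113097)/(-137585) = (-48 + 113097)*(-1/137585) = 113049*(-1/137585) = -113049/137585 ≈ -0.82167)
v - p = 33856 - 1*(-113049/137585) = 33856 + 113049/137585 = 4658190809/137585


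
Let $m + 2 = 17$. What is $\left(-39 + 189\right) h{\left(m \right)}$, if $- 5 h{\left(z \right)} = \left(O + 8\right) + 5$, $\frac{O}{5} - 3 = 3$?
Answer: $-1290$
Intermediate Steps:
$O = 30$ ($O = 15 + 5 \cdot 3 = 15 + 15 = 30$)
$m = 15$ ($m = -2 + 17 = 15$)
$h{\left(z \right)} = - \frac{43}{5}$ ($h{\left(z \right)} = - \frac{\left(30 + 8\right) + 5}{5} = - \frac{38 + 5}{5} = \left(- \frac{1}{5}\right) 43 = - \frac{43}{5}$)
$\left(-39 + 189\right) h{\left(m \right)} = \left(-39 + 189\right) \left(- \frac{43}{5}\right) = 150 \left(- \frac{43}{5}\right) = -1290$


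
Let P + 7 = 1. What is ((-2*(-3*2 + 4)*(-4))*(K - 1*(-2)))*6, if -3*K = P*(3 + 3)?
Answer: -1344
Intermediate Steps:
P = -6 (P = -7 + 1 = -6)
K = 12 (K = -(-2)*(3 + 3) = -(-2)*6 = -⅓*(-36) = 12)
((-2*(-3*2 + 4)*(-4))*(K - 1*(-2)))*6 = ((-2*(-3*2 + 4)*(-4))*(12 - 1*(-2)))*6 = ((-2*(-6 + 4)*(-4))*(12 + 2))*6 = ((-2*(-2)*(-4))*14)*6 = ((4*(-4))*14)*6 = -16*14*6 = -224*6 = -1344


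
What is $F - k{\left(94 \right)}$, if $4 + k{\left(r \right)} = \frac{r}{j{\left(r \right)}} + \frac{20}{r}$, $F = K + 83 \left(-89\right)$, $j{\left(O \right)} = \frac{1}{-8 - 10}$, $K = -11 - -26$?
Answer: $- \frac{266782}{47} \approx -5676.2$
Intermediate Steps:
$K = 15$ ($K = -11 + 26 = 15$)
$j{\left(O \right)} = - \frac{1}{18}$ ($j{\left(O \right)} = \frac{1}{-18} = - \frac{1}{18}$)
$F = -7372$ ($F = 15 + 83 \left(-89\right) = 15 - 7387 = -7372$)
$k{\left(r \right)} = -4 - 18 r + \frac{20}{r}$ ($k{\left(r \right)} = -4 + \left(\frac{r}{- \frac{1}{18}} + \frac{20}{r}\right) = -4 + \left(r \left(-18\right) + \frac{20}{r}\right) = -4 - \left(- \frac{20}{r} + 18 r\right) = -4 - 18 r + \frac{20}{r}$)
$F - k{\left(94 \right)} = -7372 - \left(-4 - 1692 + \frac{20}{94}\right) = -7372 - \left(-4 - 1692 + 20 \cdot \frac{1}{94}\right) = -7372 - \left(-4 - 1692 + \frac{10}{47}\right) = -7372 - - \frac{79702}{47} = -7372 + \frac{79702}{47} = - \frac{266782}{47}$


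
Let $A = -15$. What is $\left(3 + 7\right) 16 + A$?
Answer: $145$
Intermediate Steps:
$\left(3 + 7\right) 16 + A = \left(3 + 7\right) 16 - 15 = 10 \cdot 16 - 15 = 160 - 15 = 145$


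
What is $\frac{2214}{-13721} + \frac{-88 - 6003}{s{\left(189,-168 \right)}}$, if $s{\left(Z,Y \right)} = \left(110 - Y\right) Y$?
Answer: $- \frac{19828045}{640825584} \approx -0.030941$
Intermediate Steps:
$s{\left(Z,Y \right)} = Y \left(110 - Y\right)$
$\frac{2214}{-13721} + \frac{-88 - 6003}{s{\left(189,-168 \right)}} = \frac{2214}{-13721} + \frac{-88 - 6003}{\left(-168\right) \left(110 - -168\right)} = 2214 \left(- \frac{1}{13721}\right) + \frac{-88 - 6003}{\left(-168\right) \left(110 + 168\right)} = - \frac{2214}{13721} - \frac{6091}{\left(-168\right) 278} = - \frac{2214}{13721} - \frac{6091}{-46704} = - \frac{2214}{13721} - - \frac{6091}{46704} = - \frac{2214}{13721} + \frac{6091}{46704} = - \frac{19828045}{640825584}$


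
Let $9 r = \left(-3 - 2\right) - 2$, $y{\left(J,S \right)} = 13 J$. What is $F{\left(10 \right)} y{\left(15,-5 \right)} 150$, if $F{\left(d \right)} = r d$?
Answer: $-227500$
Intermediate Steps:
$r = - \frac{7}{9}$ ($r = \frac{\left(-3 - 2\right) - 2}{9} = \frac{-5 - 2}{9} = \frac{1}{9} \left(-7\right) = - \frac{7}{9} \approx -0.77778$)
$F{\left(d \right)} = - \frac{7 d}{9}$
$F{\left(10 \right)} y{\left(15,-5 \right)} 150 = \left(- \frac{7}{9}\right) 10 \cdot 13 \cdot 15 \cdot 150 = \left(- \frac{70}{9}\right) 195 \cdot 150 = \left(- \frac{4550}{3}\right) 150 = -227500$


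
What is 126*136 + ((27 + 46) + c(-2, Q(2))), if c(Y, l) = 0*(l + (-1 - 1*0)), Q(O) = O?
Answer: 17209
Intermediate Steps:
c(Y, l) = 0 (c(Y, l) = 0*(l + (-1 + 0)) = 0*(l - 1) = 0*(-1 + l) = 0)
126*136 + ((27 + 46) + c(-2, Q(2))) = 126*136 + ((27 + 46) + 0) = 17136 + (73 + 0) = 17136 + 73 = 17209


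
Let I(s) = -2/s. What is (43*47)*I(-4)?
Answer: 2021/2 ≈ 1010.5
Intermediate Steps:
(43*47)*I(-4) = (43*47)*(-2/(-4)) = 2021*(-2*(-1/4)) = 2021*(1/2) = 2021/2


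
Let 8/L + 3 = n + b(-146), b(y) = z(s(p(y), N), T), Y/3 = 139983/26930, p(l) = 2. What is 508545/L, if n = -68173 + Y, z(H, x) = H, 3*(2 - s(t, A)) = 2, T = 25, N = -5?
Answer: -186689292649119/43088 ≈ -4.3327e+9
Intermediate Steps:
s(t, A) = 4/3 (s(t, A) = 2 - ⅓*2 = 2 - ⅔ = 4/3)
Y = 419949/26930 (Y = 3*(139983/26930) = 419949/26930 ≈ 15.594)
b(y) = 4/3
n = -1835478941/26930 (n = -68173 + 419949/26930 = -1835478941/26930 ≈ -68157.)
L = -646320/5506571473 (L = 8/(-3 + (-1835478941/26930 + 4/3)) = 8/(-3 - 5506329103/80790) = 8/(-5506571473/80790) = 8*(-80790/5506571473) = -646320/5506571473 ≈ -0.00011737)
508545/L = 508545/(-646320/5506571473) = 508545*(-5506571473/646320) = -186689292649119/43088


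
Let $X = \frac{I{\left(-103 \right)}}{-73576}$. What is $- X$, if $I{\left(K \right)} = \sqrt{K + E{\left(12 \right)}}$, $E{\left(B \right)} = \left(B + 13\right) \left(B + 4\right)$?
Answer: $\frac{3 \sqrt{33}}{73576} \approx 0.00023423$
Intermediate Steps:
$E{\left(B \right)} = \left(4 + B\right) \left(13 + B\right)$ ($E{\left(B \right)} = \left(13 + B\right) \left(4 + B\right) = \left(4 + B\right) \left(13 + B\right)$)
$I{\left(K \right)} = \sqrt{400 + K}$ ($I{\left(K \right)} = \sqrt{K + \left(52 + 12^{2} + 17 \cdot 12\right)} = \sqrt{K + \left(52 + 144 + 204\right)} = \sqrt{K + 400} = \sqrt{400 + K}$)
$X = - \frac{3 \sqrt{33}}{73576}$ ($X = \frac{\sqrt{400 - 103}}{-73576} = \sqrt{297} \left(- \frac{1}{73576}\right) = 3 \sqrt{33} \left(- \frac{1}{73576}\right) = - \frac{3 \sqrt{33}}{73576} \approx -0.00023423$)
$- X = - \frac{\left(-3\right) \sqrt{33}}{73576} = \frac{3 \sqrt{33}}{73576}$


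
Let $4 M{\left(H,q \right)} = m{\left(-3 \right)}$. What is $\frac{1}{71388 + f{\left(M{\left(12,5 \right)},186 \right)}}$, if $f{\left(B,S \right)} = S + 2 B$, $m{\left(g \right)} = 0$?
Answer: $\frac{1}{71574} \approx 1.3972 \cdot 10^{-5}$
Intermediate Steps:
$M{\left(H,q \right)} = 0$ ($M{\left(H,q \right)} = \frac{1}{4} \cdot 0 = 0$)
$\frac{1}{71388 + f{\left(M{\left(12,5 \right)},186 \right)}} = \frac{1}{71388 + \left(186 + 2 \cdot 0\right)} = \frac{1}{71388 + \left(186 + 0\right)} = \frac{1}{71388 + 186} = \frac{1}{71574}$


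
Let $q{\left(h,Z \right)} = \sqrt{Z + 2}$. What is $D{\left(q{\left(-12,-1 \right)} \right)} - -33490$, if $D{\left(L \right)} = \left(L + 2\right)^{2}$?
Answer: $33499$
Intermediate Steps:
$q{\left(h,Z \right)} = \sqrt{2 + Z}$
$D{\left(L \right)} = \left(2 + L\right)^{2}$
$D{\left(q{\left(-12,-1 \right)} \right)} - -33490 = \left(2 + \sqrt{2 - 1}\right)^{2} - -33490 = \left(2 + \sqrt{1}\right)^{2} + 33490 = \left(2 + 1\right)^{2} + 33490 = 3^{2} + 33490 = 9 + 33490 = 33499$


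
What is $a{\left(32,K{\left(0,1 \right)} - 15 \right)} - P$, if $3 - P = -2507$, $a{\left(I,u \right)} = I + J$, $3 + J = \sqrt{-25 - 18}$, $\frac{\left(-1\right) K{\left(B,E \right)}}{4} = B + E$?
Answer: $-2481 + i \sqrt{43} \approx -2481.0 + 6.5574 i$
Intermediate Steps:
$K{\left(B,E \right)} = - 4 B - 4 E$ ($K{\left(B,E \right)} = - 4 \left(B + E\right) = - 4 B - 4 E$)
$J = -3 + i \sqrt{43}$ ($J = -3 + \sqrt{-25 - 18} = -3 + \sqrt{-43} = -3 + i \sqrt{43} \approx -3.0 + 6.5574 i$)
$a{\left(I,u \right)} = -3 + I + i \sqrt{43}$ ($a{\left(I,u \right)} = I - \left(3 - i \sqrt{43}\right) = -3 + I + i \sqrt{43}$)
$P = 2510$ ($P = 3 - -2507 = 3 + 2507 = 2510$)
$a{\left(32,K{\left(0,1 \right)} - 15 \right)} - P = \left(-3 + 32 + i \sqrt{43}\right) - 2510 = \left(29 + i \sqrt{43}\right) - 2510 = -2481 + i \sqrt{43}$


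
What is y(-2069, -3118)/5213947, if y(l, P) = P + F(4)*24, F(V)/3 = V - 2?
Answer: -2974/5213947 ≈ -0.00057039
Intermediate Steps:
F(V) = -6 + 3*V (F(V) = 3*(V - 2) = 3*(-2 + V) = -6 + 3*V)
y(l, P) = 144 + P (y(l, P) = P + (-6 + 3*4)*24 = P + (-6 + 12)*24 = P + 6*24 = P + 144 = 144 + P)
y(-2069, -3118)/5213947 = (144 - 3118)/5213947 = -2974*1/5213947 = -2974/5213947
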